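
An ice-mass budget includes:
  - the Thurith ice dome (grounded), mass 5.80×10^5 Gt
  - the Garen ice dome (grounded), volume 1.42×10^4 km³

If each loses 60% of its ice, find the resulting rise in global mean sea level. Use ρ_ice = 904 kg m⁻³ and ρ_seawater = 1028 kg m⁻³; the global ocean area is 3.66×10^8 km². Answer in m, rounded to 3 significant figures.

Thurith: 0.6 × 5.80×10^5 Gt = 3.480×10^17 kg; dividing by ρ_w = 1028 kg m⁻³ gives 3.385×10^14 m³ of water.
Garen: 0.6 × 1.42×10^4 km³ × (904/1028) = 7492 km³ of water.
Total added water ≈ 3.460×10^14 m³ over 3.66×10^14 m² → Δh = 0.945 m.

≈ 0.945 m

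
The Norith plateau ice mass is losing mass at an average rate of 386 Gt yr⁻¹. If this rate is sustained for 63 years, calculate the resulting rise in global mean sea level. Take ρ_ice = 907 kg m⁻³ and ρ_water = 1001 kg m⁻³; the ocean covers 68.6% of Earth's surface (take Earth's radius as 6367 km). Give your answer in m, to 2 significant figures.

≈ 0.070 m

Total mass lost = 386 Gt/yr × 63 yr = 2.432×10^4 Gt = 2.432×10^16 kg.
ρ_w = 1001 kg m⁻³, so water volume = 2.432×10^16 / 1001 = 2.429×10^13 m³.
Δh = 2.429×10^13 / 3.49×10^14 = 0.0695 m.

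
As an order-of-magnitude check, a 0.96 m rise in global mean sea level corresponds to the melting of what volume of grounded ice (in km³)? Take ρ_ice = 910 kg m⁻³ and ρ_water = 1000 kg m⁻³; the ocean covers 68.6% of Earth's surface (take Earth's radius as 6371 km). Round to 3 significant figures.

≈ 3.69×10^5 km³

Required water volume = Δh × A = 0.96 m × 3.50×10^14 m² = 3.359×10^14 m³ = 3.359×10^5 km³.
Ice volume = water volume × ρ_w/ρ_ice = 3.359×10^5 × 1000/910 = 3.69×10^5 km³.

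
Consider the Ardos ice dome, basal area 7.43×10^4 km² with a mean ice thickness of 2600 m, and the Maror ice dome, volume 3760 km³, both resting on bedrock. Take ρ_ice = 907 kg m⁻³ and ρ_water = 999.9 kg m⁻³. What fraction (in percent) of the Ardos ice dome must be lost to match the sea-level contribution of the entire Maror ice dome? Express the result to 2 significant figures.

≈ 1.9 %

Equal sea-level rise means equal mass of meltwater, i.e. equal mass of ice lost.
Ice mass of Maror: 3.410×10^15 kg; ice mass of Ardos: 1.752×10^17 kg.
Fraction required = 3.410×10^15 / 1.752×10^17 = 0.0195 → 1.9 %.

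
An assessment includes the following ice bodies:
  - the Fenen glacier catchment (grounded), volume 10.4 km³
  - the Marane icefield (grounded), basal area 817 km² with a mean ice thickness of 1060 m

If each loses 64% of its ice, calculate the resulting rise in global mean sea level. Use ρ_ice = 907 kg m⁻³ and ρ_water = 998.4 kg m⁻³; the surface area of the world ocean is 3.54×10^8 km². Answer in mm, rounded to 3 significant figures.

Fenen: 0.64 × 10.4 km³ × (907/998.4) = 6.047 km³ of water.
Marane: ice volume = 817 km² × 1060 m = 866.0 km³; 0.64 × 866.0 × (907/998.4) = 503.5 km³ of water.
Total added water ≈ 5.096×10^11 m³ over 3.54×10^14 m² → Δh = 1.44×10^-3 m = 1.44 mm.

≈ 1.44 mm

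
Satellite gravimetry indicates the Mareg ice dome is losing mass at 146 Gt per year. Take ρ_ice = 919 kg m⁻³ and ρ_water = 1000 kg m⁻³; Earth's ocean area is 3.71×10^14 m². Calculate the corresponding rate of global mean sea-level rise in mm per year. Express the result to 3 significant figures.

ρ_w = 1000 kg m⁻³. Annual water volume added = 146 Gt / ρ_w = 1.460×10^14 kg / 1000 kg m⁻³ = 1.460×10^11 m³.
Δh per year = 1.460×10^11 / 3.71×10^14 = 3.94×10^-4 m = 0.394 mm.

≈ 0.394 mm/yr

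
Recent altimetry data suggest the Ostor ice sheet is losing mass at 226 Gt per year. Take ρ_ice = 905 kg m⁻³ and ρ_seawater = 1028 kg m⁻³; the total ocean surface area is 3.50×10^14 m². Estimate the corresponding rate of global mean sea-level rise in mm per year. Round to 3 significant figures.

ρ_w = 1028 kg m⁻³. Annual water volume added = 226 Gt / ρ_w = 2.260×10^14 kg / 1028 kg m⁻³ = 2.198×10^11 m³.
Δh per year = 2.198×10^11 / 3.50×10^14 = 6.28×10^-4 m = 0.628 mm.

≈ 0.628 mm/yr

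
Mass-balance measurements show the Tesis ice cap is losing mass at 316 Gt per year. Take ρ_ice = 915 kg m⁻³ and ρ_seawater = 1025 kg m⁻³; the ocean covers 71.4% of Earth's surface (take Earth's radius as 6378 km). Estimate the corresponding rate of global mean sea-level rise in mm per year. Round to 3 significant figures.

ρ_w = 1025 kg m⁻³. Annual water volume added = 316 Gt / ρ_w = 3.160×10^14 kg / 1025 kg m⁻³ = 3.083×10^11 m³.
Δh per year = 3.083×10^11 / 3.65×10^14 = 8.45×10^-4 m = 0.845 mm.

≈ 0.845 mm/yr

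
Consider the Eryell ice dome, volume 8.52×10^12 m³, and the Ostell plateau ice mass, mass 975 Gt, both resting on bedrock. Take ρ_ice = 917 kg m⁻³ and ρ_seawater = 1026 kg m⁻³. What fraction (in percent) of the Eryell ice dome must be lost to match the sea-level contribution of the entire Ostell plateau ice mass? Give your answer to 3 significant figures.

Equal sea-level rise means equal mass of meltwater, i.e. equal mass of ice lost.
Ice mass of Ostell: 9.750×10^14 kg; ice mass of Eryell: 7.813×10^15 kg.
Fraction required = 9.750×10^14 / 7.813×10^15 = 0.125 → 12.5 %.

≈ 12.5 %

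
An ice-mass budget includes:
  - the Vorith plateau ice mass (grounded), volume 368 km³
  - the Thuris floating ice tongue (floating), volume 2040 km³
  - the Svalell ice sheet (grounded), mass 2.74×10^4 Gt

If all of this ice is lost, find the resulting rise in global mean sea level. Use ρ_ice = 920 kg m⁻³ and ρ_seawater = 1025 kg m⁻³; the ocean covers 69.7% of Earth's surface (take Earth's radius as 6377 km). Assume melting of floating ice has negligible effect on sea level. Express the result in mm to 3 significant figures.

Vorith: 368 km³ × (920/1025) = 330.3 km³ of water.
The Thuris floating ice tongue is floating and already displaces its own weight of water, so its melt adds essentially nothing to sea level.
Svalell: 2.74×10^4 Gt = 2.740×10^16 kg; dividing by ρ_w = 1025 kg m⁻³ gives 2.673×10^13 m³ of water.
Total added water ≈ 2.706×10^13 m³ over 3.56×10^14 m² → Δh = 0.0760 m = 76.0 mm.

≈ 76.0 mm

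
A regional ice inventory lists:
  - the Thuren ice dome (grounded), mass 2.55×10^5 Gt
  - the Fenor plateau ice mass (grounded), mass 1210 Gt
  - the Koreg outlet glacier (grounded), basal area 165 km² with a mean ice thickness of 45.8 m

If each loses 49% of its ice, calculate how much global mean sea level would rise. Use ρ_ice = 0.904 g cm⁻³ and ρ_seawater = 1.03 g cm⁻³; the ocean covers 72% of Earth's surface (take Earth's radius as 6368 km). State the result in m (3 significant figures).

Thuren: 0.49 × 2.55×10^5 Gt = 1.249×10^17 kg; dividing by ρ_w = 1.03 g cm⁻³ = 1030 kg m⁻³ gives 1.213×10^14 m³ of water.
Fenor: 0.49 × 1210 Gt = 5.929×10^14 kg; dividing by ρ_w = 1030 kg m⁻³ gives 5.756×10^11 m³ of water.
Koreg: ice volume = 165 km² × 45.8 m = 7.557 km³; 0.49 × 7.557 × (904/1030) = 3.250 km³ of water.
Total added water ≈ 1.219×10^14 m³ over 3.67×10^14 m² → Δh = 0.332 m.

≈ 0.332 m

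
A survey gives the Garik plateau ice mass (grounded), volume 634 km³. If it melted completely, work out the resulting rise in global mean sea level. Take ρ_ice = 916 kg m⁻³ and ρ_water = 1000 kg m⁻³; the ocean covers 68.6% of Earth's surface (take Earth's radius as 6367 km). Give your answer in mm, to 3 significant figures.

Garik: 634 km³ × (916/1000) = 580.7 km³ of water.
Spread over 3.49×10^14 m² of ocean, Δh = 5.807×10^11 / 3.49×10^14 = 1.66×10^-3 m = 1.66 mm.

≈ 1.66 mm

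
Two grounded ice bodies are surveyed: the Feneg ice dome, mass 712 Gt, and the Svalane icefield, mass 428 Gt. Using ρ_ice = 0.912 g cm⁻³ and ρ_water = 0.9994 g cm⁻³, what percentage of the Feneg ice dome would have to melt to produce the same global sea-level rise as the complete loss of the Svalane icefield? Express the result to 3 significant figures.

≈ 60.1 %

Equal sea-level rise means equal mass of meltwater, i.e. equal mass of ice lost.
Ice mass of Svalane: 4.280×10^14 kg; ice mass of Feneg: 7.120×10^14 kg.
Fraction required = 4.280×10^14 / 7.120×10^14 = 0.601 → 60.1 %.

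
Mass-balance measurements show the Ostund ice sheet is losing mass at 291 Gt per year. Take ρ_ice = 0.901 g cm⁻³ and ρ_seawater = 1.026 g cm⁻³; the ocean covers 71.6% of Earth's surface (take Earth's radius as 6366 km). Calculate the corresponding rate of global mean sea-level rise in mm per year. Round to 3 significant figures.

≈ 0.778 mm/yr

ρ_w = 1.026 g cm⁻³ = 1026 kg m⁻³. Annual water volume added = 291 Gt / ρ_w = 2.910×10^14 kg / 1026 kg m⁻³ = 2.836×10^11 m³.
Δh per year = 2.836×10^11 / 3.65×10^14 = 7.78×10^-4 m = 0.778 mm.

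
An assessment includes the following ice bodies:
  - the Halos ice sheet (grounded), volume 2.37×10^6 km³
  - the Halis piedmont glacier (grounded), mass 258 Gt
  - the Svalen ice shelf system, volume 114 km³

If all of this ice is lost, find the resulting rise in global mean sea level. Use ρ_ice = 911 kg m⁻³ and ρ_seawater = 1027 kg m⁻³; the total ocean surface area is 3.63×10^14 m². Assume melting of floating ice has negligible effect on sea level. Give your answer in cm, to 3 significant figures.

≈ 579 cm

Halos: 2.37×10^6 km³ × (911/1027) = 2.102×10^6 km³ of water.
Halis: 258 Gt = 2.580×10^14 kg; dividing by ρ_w = 1027 kg m⁻³ gives 2.512×10^11 m³ of water.
The Svalen ice shelf system is floating and already displaces its own weight of water, so its melt adds essentially nothing to sea level.
Total added water ≈ 2.103×10^15 m³ over 3.63×10^14 m² → Δh = 5.79 m = 579 cm.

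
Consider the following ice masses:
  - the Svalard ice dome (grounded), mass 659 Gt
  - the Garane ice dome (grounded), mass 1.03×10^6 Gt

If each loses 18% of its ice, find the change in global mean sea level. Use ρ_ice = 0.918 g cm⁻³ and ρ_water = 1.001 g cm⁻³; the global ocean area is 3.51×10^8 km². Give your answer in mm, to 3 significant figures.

≈ 528 mm

Svalard: 0.18 × 659 Gt = 1.186×10^14 kg; dividing by ρ_w = 1.001 g cm⁻³ = 1001 kg m⁻³ gives 1.185×10^11 m³ of water.
Garane: 0.18 × 1.03×10^6 Gt = 1.854×10^17 kg; dividing by ρ_w = 1001 kg m⁻³ gives 1.852×10^14 m³ of water.
Total added water ≈ 1.853×10^14 m³ over 3.51×10^14 m² → Δh = 0.528 m = 528 mm.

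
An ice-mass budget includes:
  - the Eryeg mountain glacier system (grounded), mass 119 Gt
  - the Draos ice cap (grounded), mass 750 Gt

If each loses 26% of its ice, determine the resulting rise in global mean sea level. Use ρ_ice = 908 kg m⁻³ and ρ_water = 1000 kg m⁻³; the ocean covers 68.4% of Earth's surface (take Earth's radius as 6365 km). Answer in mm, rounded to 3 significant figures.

Eryeg: 0.26 × 119 Gt = 3.094×10^13 kg; dividing by ρ_w = 1000 kg m⁻³ gives 3.094×10^10 m³ of water.
Draos: 0.26 × 750 Gt = 1.950×10^14 kg; dividing by ρ_w = 1000 kg m⁻³ gives 1.950×10^11 m³ of water.
Total added water ≈ 2.259×10^11 m³ over 3.48×10^14 m² → Δh = 6.49×10^-4 m = 0.649 mm.

≈ 0.649 mm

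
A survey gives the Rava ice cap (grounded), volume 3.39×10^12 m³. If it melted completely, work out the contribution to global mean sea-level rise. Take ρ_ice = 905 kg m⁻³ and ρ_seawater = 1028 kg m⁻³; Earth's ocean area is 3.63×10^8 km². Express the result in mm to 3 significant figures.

≈ 8.22 mm

Rava: 3.39×10^12 m³ × (905/1028) = 2.984×10^12 m³ of water.
Spread over 3.63×10^14 m² of ocean, Δh = 2.984×10^12 / 3.63×10^14 = 8.22×10^-3 m = 8.22 mm.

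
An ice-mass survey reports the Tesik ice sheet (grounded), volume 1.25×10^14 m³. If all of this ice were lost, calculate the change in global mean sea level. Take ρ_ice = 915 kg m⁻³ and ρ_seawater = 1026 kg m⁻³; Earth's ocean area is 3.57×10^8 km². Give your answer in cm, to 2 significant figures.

Tesik: 1.25×10^14 m³ × (915/1026) = 1.115×10^14 m³ of water.
Spread over 3.57×10^14 m² of ocean, Δh = 1.115×10^14 / 3.57×10^14 = 0.312 m = 31 cm.

≈ 31 cm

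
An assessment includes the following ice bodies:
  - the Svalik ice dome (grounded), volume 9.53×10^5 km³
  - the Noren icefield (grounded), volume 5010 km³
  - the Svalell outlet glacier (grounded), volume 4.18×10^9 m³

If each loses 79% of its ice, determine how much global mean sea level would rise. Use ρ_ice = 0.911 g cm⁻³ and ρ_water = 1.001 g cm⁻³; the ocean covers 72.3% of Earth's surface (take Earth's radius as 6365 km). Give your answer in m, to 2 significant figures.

Svalik: 0.79 × 9.53×10^5 km³ × (911/1001) = 6.852×10^5 km³ of water.
Noren: 0.79 × 5010 km³ × (911/1001) = 3602 km³ of water.
Svalell: 0.79 × 4.18×10^9 m³ × (911/1001) = 3.005×10^9 m³ of water.
Total added water ≈ 6.888×10^14 m³ over 3.68×10^14 m² → Δh = 1.87 m.

≈ 1.9 m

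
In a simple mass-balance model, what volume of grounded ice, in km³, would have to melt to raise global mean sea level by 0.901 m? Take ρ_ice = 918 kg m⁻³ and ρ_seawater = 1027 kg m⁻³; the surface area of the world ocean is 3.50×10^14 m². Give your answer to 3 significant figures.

≈ 3.53×10^5 km³

Required water volume = Δh × A = 0.901 m × 3.50×10^14 m² = 3.154×10^14 m³ = 3.154×10^5 km³.
Ice volume = water volume × ρ_w/ρ_ice = 3.154×10^5 × 1027/918 = 3.53×10^5 km³.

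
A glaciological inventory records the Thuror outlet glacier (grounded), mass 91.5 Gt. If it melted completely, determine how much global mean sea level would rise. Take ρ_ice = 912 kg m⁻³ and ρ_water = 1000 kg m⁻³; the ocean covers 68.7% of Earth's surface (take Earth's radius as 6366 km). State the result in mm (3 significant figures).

Thuror: 91.5 Gt = 9.150×10^13 kg; dividing by ρ_w = 1000 kg m⁻³ gives 9.150×10^10 m³ of water.
Spread over 3.50×10^14 m² of ocean, Δh = 9.150×10^10 / 3.50×10^14 = 2.62×10^-4 m = 0.262 mm.

≈ 0.262 mm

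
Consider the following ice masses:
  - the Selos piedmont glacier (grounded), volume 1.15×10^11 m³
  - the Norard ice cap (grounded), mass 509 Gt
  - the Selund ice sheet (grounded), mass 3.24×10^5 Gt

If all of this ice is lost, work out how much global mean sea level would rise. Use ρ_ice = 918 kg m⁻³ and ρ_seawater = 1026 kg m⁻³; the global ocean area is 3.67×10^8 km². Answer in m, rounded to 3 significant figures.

≈ 0.862 m

Selos: 1.15×10^11 m³ × (918/1026) = 1.029×10^11 m³ of water.
Norard: 509 Gt = 5.090×10^14 kg; dividing by ρ_w = 1026 kg m⁻³ gives 4.961×10^11 m³ of water.
Selund: 3.24×10^5 Gt = 3.240×10^17 kg; dividing by ρ_w = 1026 kg m⁻³ gives 3.158×10^14 m³ of water.
Total added water ≈ 3.164×10^14 m³ over 3.67×10^14 m² → Δh = 0.862 m.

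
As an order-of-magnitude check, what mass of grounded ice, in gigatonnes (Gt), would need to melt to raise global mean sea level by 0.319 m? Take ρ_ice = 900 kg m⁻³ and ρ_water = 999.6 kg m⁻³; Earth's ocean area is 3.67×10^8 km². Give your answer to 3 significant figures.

≈ 1.17×10^5 Gt

Required water volume = Δh × A = 0.319 m × 3.67×10^14 m² = 1.171×10^14 m³.
ρ_w = 999.6 kg m⁻³, so the mass of water = 1.171×10^14 m³ × 999.6 kg m⁻³ = 1.170×10^17 kg = 1.17×10^5 Gt (and the same mass of ice, by conservation).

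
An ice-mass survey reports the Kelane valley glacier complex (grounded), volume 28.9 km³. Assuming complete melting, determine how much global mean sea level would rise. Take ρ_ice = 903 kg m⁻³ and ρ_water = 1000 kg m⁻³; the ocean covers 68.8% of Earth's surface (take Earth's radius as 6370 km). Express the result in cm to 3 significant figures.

≈ 7.44×10^-3 cm

Kelane: 28.9 km³ × (903/1000) = 26.10 km³ of water.
Spread over 3.51×10^14 m² of ocean, Δh = 2.610×10^10 / 3.51×10^14 = 7.44×10^-5 m = 7.44×10^-3 cm.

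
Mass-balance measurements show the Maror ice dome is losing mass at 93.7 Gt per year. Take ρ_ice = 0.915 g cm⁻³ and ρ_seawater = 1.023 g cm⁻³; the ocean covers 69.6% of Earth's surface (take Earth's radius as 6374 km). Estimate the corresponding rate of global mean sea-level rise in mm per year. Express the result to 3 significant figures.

≈ 0.258 mm/yr

ρ_w = 1.023 g cm⁻³ = 1023 kg m⁻³. Annual water volume added = 93.7 Gt / ρ_w = 9.370×10^13 kg / 1023 kg m⁻³ = 9.159×10^10 m³.
Δh per year = 9.159×10^10 / 3.55×10^14 = 2.58×10^-4 m = 0.258 mm.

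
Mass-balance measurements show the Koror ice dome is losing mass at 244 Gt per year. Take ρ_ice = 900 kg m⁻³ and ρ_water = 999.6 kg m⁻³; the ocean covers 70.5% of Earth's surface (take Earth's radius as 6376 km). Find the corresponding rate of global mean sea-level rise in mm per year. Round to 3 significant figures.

ρ_w = 999.6 kg m⁻³. Annual water volume added = 244 Gt / ρ_w = 2.440×10^14 kg / 999.6 kg m⁻³ = 2.441×10^11 m³.
Δh per year = 2.441×10^11 / 3.60×10^14 = 6.78×10^-4 m = 0.678 mm.

≈ 0.678 mm/yr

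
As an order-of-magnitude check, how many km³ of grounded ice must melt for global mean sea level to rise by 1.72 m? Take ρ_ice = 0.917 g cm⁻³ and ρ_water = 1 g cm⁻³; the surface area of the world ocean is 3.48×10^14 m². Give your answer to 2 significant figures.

Required water volume = Δh × A = 1.72 m × 3.48×10^14 m² = 5.986×10^14 m³ = 5.986×10^5 km³.
Ice volume = water volume × ρ_w/ρ_ice = 5.986×10^5 × 1000/917 = 6.5×10^5 km³.

≈ 6.5×10^5 km³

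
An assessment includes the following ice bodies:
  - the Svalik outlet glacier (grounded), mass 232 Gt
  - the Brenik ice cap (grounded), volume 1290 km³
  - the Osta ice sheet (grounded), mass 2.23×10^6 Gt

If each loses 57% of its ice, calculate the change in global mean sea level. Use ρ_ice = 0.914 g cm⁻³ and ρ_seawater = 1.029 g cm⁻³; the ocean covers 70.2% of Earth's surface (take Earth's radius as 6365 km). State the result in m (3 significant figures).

Svalik: 0.57 × 232 Gt = 1.322×10^14 kg; dividing by ρ_w = 1.029 g cm⁻³ = 1029 kg m⁻³ gives 1.285×10^11 m³ of water.
Brenik: 0.57 × 1290 km³ × (914/1029) = 653.1 km³ of water.
Osta: 0.57 × 2.23×10^6 Gt = 1.271×10^18 kg; dividing by ρ_w = 1029 kg m⁻³ gives 1.235×10^15 m³ of water.
Total added water ≈ 1.236×10^15 m³ over 3.57×10^14 m² → Δh = 3.46 m.

≈ 3.46 m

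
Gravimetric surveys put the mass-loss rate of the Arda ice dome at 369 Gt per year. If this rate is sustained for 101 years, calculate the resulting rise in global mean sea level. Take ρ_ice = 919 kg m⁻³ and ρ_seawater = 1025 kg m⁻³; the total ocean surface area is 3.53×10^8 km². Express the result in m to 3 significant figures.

Total mass lost = 369 Gt/yr × 101 yr = 3.727×10^4 Gt = 3.727×10^16 kg.
ρ_w = 1025 kg m⁻³, so water volume = 3.727×10^16 / 1025 = 3.636×10^13 m³.
Δh = 3.636×10^13 / 3.53×10^14 = 0.103 m.

≈ 0.103 m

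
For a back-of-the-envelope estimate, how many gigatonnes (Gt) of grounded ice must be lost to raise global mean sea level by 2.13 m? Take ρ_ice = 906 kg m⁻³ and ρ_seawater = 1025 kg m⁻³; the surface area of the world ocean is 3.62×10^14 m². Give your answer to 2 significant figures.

≈ 7.9×10^5 Gt

Required water volume = Δh × A = 2.13 m × 3.62×10^14 m² = 7.711×10^14 m³.
ρ_w = 1025 kg m⁻³, so the mass of water = 7.711×10^14 m³ × 1025 kg m⁻³ = 7.903×10^17 kg = 7.9×10^5 Gt (and the same mass of ice, by conservation).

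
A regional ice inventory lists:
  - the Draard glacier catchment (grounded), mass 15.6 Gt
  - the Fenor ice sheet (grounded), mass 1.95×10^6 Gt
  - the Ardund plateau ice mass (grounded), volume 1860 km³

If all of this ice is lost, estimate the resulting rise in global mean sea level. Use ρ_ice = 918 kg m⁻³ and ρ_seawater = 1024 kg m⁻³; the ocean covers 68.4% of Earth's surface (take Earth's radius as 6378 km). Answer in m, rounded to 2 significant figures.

Draard: 15.6 Gt = 1.560×10^13 kg; dividing by ρ_w = 1024 kg m⁻³ gives 1.523×10^10 m³ of water.
Fenor: 1.95×10^6 Gt = 1.950×10^18 kg; dividing by ρ_w = 1024 kg m⁻³ gives 1.904×10^15 m³ of water.
Ardund: 1860 km³ × (918/1024) = 1667 km³ of water.
Total added water ≈ 1.906×10^15 m³ over 3.50×10^14 m² → Δh = 5.45 m.

≈ 5.5 m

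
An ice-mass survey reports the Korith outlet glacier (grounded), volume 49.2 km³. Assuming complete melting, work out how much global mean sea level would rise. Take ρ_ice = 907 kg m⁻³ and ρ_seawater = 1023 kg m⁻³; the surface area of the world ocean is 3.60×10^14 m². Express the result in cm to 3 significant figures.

Korith: 49.2 km³ × (907/1023) = 43.62 km³ of water.
Spread over 3.60×10^14 m² of ocean, Δh = 4.362×10^10 / 3.60×10^14 = 1.21×10^-4 m = 0.0121 cm.

≈ 0.0121 cm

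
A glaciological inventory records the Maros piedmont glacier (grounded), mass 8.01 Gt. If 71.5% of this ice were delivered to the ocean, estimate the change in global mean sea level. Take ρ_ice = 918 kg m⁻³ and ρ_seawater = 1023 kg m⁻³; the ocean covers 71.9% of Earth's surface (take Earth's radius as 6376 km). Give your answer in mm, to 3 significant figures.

≈ 0.0152 mm

Maros: 0.715 × 8.01 Gt = 5.727×10^12 kg; dividing by ρ_w = 1023 kg m⁻³ gives 5.598×10^9 m³ of water.
Spread over 3.67×10^14 m² of ocean, Δh = 5.598×10^9 / 3.67×10^14 = 1.52×10^-5 m = 0.0152 mm.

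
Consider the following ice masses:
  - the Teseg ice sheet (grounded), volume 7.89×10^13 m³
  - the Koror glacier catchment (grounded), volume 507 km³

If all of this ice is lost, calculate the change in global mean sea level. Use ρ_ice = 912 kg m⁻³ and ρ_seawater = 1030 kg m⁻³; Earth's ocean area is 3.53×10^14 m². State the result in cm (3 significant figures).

≈ 19.9 cm

Teseg: 7.89×10^13 m³ × (912/1030) = 6.986×10^13 m³ of water.
Koror: 507 km³ × (912/1030) = 448.9 km³ of water.
Total added water ≈ 7.031×10^13 m³ over 3.53×10^14 m² → Δh = 0.199 m = 19.9 cm.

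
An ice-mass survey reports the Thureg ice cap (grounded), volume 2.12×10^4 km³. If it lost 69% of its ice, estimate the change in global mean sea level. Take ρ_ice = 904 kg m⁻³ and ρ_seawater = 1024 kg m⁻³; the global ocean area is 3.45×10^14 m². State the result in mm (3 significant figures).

Thureg: 0.69 × 2.12×10^4 km³ × (904/1024) = 1.291×10^4 km³ of water.
Spread over 3.45×10^14 m² of ocean, Δh = 1.291×10^13 / 3.45×10^14 = 0.0374 m = 37.4 mm.

≈ 37.4 mm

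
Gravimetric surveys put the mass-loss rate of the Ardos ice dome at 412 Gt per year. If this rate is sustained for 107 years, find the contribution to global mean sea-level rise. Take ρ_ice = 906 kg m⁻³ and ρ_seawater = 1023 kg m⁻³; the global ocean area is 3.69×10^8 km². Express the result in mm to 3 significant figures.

≈ 117 mm

Total mass lost = 412 Gt/yr × 107 yr = 4.408×10^4 Gt = 4.408×10^16 kg.
ρ_w = 1023 kg m⁻³, so water volume = 4.408×10^16 / 1023 = 4.309×10^13 m³.
Δh = 4.309×10^13 / 3.69×10^14 = 0.117 m = 117 mm.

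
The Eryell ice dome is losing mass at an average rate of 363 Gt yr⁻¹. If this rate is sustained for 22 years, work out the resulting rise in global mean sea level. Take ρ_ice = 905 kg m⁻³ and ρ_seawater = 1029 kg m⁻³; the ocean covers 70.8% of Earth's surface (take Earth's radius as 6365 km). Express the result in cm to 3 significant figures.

≈ 2.15 cm

Total mass lost = 363 Gt/yr × 22 yr = 7986 Gt = 7.986×10^15 kg.
ρ_w = 1029 kg m⁻³, so water volume = 7.986×10^15 / 1029 = 7.761×10^12 m³.
Δh = 7.761×10^12 / 3.60×10^14 = 0.0215 m = 2.15 cm.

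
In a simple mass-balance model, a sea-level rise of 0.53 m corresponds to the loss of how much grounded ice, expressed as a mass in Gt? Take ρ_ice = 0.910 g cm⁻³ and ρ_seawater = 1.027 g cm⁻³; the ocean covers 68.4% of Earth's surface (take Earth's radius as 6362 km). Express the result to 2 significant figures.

≈ 1.9×10^5 Gt

Required water volume = Δh × A = 0.53 m × 3.48×10^14 m² = 1.844×10^14 m³.
ρ_w = 1.027 g cm⁻³ = 1027 kg m⁻³, so the mass of water = 1.844×10^14 m³ × 1027 kg m⁻³ = 1.894×10^17 kg = 1.9×10^5 Gt (and the same mass of ice, by conservation).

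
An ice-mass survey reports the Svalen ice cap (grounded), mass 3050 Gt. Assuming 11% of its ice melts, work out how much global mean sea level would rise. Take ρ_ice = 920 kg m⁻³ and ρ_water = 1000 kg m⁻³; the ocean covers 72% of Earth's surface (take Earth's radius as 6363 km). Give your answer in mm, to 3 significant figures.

≈ 0.916 mm

Svalen: 0.11 × 3050 Gt = 3.355×10^14 kg; dividing by ρ_w = 1000 kg m⁻³ gives 3.355×10^11 m³ of water.
Spread over 3.66×10^14 m² of ocean, Δh = 3.355×10^11 / 3.66×10^14 = 9.16×10^-4 m = 0.916 mm.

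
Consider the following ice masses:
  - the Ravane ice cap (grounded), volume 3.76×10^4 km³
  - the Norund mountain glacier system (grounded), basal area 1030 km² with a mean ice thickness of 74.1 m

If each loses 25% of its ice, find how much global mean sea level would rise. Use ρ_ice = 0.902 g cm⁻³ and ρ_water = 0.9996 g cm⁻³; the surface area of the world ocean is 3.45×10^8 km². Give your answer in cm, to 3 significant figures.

≈ 2.46 cm

Ravane: 0.25 × 3.76×10^4 km³ × (902/999.6) = 8482 km³ of water.
Norund: ice volume = 1030 km² × 74.1 m = 76.32 km³; 0.25 × 76.32 × (902/999.6) = 17.22 km³ of water.
Total added water ≈ 8.499×10^12 m³ over 3.45×10^14 m² → Δh = 0.0246 m = 2.46 cm.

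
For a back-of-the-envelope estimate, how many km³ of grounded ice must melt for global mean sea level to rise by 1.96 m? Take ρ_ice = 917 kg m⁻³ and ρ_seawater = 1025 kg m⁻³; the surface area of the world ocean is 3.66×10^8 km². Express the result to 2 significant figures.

Required water volume = Δh × A = 1.96 m × 3.66×10^14 m² = 7.174×10^14 m³ = 7.174×10^5 km³.
Ice volume = water volume × ρ_w/ρ_ice = 7.174×10^5 × 1025/917 = 8.0×10^5 km³.

≈ 8.0×10^5 km³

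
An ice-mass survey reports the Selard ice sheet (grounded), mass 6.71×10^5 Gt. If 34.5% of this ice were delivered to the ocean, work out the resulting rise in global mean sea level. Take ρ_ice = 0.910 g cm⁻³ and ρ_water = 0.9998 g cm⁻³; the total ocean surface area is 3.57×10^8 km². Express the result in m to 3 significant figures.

≈ 0.649 m

Selard: 0.345 × 6.71×10^5 Gt = 2.315×10^17 kg; dividing by ρ_w = 0.9998 g cm⁻³ = 999.8 kg m⁻³ gives 2.315×10^14 m³ of water.
Spread over 3.57×10^14 m² of ocean, Δh = 2.315×10^14 / 3.57×10^14 = 0.649 m.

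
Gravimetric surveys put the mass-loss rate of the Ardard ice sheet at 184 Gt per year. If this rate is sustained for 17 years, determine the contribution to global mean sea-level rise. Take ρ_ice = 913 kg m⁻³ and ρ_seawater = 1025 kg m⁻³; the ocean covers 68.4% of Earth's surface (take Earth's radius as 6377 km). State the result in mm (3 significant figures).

≈ 8.73 mm

Total mass lost = 184 Gt/yr × 17 yr = 3128 Gt = 3.128×10^15 kg.
ρ_w = 1025 kg m⁻³, so water volume = 3.128×10^15 / 1025 = 3.052×10^12 m³.
Δh = 3.052×10^12 / 3.50×10^14 = 8.73×10^-3 m = 8.73 mm.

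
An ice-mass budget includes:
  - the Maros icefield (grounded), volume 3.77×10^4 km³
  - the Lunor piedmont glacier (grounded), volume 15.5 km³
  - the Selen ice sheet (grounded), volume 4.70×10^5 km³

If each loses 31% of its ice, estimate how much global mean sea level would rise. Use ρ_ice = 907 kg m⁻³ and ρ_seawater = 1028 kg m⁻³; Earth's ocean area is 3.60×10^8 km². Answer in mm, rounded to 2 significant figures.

≈ 390 mm

Maros: 0.31 × 3.77×10^4 km³ × (907/1028) = 1.031×10^4 km³ of water.
Lunor: 0.31 × 15.5 km³ × (907/1028) = 4.239 km³ of water.
Selen: 0.31 × 4.70×10^5 km³ × (907/1028) = 1.286×10^5 km³ of water.
Total added water ≈ 1.389×10^14 m³ over 3.60×10^14 m² → Δh = 0.386 m = 390 mm.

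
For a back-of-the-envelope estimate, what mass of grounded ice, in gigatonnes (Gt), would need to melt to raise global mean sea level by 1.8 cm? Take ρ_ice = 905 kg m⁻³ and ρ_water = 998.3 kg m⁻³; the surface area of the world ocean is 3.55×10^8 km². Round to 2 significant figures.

Required water volume = Δh × A = 0.018 m × 3.55×10^14 m² = 6.390×10^12 m³.
ρ_w = 998.3 kg m⁻³, so the mass of water = 6.390×10^12 m³ × 998.3 kg m⁻³ = 6.379×10^15 kg = 6400 Gt (and the same mass of ice, by conservation).

≈ 6400 Gt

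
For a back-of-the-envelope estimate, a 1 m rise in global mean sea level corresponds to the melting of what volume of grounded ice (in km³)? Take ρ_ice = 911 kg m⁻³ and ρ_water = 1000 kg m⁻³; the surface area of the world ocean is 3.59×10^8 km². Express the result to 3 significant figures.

≈ 3.94×10^5 km³

Required water volume = Δh × A = 1 m × 3.59×10^14 m² = 3.590×10^14 m³ = 3.590×10^5 km³.
Ice volume = water volume × ρ_w/ρ_ice = 3.590×10^5 × 1000/911 = 3.94×10^5 km³.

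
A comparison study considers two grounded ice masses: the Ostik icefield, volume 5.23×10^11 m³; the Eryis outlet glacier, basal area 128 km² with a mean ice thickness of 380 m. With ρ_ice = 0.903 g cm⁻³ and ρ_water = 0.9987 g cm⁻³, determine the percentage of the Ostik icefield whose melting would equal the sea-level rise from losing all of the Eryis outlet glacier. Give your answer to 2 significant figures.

Equal sea-level rise means equal mass of meltwater, i.e. equal mass of ice lost.
Ice mass of Eryis: 4.392×10^13 kg; ice mass of Ostik: 4.723×10^14 kg.
Fraction required = 4.392×10^13 / 4.723×10^14 = 0.0930 → 9.3 %.

≈ 9.3 %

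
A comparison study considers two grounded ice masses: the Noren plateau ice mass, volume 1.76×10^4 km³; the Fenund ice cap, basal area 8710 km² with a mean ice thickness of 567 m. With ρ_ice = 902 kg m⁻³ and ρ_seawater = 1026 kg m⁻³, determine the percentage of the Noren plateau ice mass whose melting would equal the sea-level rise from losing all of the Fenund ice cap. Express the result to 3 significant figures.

≈ 28.1 %

Equal sea-level rise means equal mass of meltwater, i.e. equal mass of ice lost.
Ice mass of Fenund: 4.455×10^15 kg; ice mass of Noren: 1.588×10^16 kg.
Fraction required = 4.455×10^15 / 1.588×10^16 = 0.281 → 28.1 %.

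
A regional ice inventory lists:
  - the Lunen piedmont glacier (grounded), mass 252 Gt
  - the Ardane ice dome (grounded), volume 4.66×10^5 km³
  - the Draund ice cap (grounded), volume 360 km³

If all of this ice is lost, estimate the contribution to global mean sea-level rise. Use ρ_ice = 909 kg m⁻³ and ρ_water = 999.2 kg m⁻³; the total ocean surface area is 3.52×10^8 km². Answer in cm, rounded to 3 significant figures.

≈ 121 cm

Lunen: 252 Gt = 2.520×10^14 kg; dividing by ρ_w = 999.2 kg m⁻³ gives 2.522×10^11 m³ of water.
Ardane: 4.66×10^5 km³ × (909/999.2) = 4.239×10^5 km³ of water.
Draund: 360 km³ × (909/999.2) = 327.5 km³ of water.
Total added water ≈ 4.245×10^14 m³ over 3.52×10^14 m² → Δh = 1.21 m = 121 cm.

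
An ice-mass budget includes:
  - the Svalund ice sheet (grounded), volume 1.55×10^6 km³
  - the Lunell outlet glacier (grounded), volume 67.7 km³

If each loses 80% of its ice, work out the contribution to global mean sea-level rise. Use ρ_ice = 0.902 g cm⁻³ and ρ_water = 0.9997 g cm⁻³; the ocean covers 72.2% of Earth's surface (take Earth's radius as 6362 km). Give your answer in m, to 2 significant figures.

≈ 3.0 m

Svalund: 0.8 × 1.55×10^6 km³ × (902/999.7) = 1.119×10^6 km³ of water.
Lunell: 0.8 × 67.7 km³ × (902/999.7) = 48.87 km³ of water.
Total added water ≈ 1.119×10^15 m³ over 3.67×10^14 m² → Δh = 3.05 m.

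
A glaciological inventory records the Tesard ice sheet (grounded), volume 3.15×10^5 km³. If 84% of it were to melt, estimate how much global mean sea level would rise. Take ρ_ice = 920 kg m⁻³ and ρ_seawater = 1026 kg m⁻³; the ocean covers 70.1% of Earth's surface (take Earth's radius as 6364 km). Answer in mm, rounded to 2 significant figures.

≈ 670 mm

Tesard: 0.84 × 3.15×10^5 km³ × (920/1026) = 2.373×10^5 km³ of water.
Spread over 3.57×10^14 m² of ocean, Δh = 2.373×10^14 / 3.57×10^14 = 0.665 m = 670 mm.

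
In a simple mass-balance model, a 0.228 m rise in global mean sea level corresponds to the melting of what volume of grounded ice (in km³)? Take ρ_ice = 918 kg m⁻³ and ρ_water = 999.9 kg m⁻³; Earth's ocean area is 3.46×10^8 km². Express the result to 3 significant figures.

≈ 8.59×10^4 km³

Required water volume = Δh × A = 0.228 m × 3.46×10^14 m² = 7.889×10^13 m³ = 7.889×10^4 km³.
Ice volume = water volume × ρ_w/ρ_ice = 7.889×10^4 × 999.9/918 = 8.59×10^4 km³.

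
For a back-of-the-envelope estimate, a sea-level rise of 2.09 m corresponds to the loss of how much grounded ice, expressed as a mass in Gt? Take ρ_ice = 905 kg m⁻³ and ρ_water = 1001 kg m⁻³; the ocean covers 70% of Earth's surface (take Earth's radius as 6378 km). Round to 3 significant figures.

≈ 7.49×10^5 Gt

Required water volume = Δh × A = 2.09 m × 3.58×10^14 m² = 7.479×10^14 m³.
ρ_w = 1001 kg m⁻³, so the mass of water = 7.479×10^14 m³ × 1001 kg m⁻³ = 7.486×10^17 kg = 7.49×10^5 Gt (and the same mass of ice, by conservation).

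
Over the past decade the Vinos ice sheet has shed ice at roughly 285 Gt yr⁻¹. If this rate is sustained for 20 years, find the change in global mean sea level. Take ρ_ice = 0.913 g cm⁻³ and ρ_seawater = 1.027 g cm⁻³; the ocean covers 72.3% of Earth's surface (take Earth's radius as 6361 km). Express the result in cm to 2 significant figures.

Total mass lost = 285 Gt/yr × 20 yr = 5700 Gt = 5.700×10^15 kg.
ρ_w = 1.027 g cm⁻³ = 1027 kg m⁻³, so water volume = 5.700×10^15 / 1027 = 5.550×10^12 m³.
Δh = 5.550×10^12 / 3.68×10^14 = 0.0151 m = 1.5 cm.

≈ 1.5 cm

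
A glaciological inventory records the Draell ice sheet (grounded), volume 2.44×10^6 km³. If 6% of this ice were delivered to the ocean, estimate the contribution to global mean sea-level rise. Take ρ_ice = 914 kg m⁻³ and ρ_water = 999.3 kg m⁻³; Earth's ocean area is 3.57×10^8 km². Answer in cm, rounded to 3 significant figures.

Draell: 0.06 × 2.44×10^6 km³ × (914/999.3) = 1.339×10^5 km³ of water.
Spread over 3.57×10^14 m² of ocean, Δh = 1.339×10^14 / 3.57×10^14 = 0.375 m = 37.5 cm.

≈ 37.5 cm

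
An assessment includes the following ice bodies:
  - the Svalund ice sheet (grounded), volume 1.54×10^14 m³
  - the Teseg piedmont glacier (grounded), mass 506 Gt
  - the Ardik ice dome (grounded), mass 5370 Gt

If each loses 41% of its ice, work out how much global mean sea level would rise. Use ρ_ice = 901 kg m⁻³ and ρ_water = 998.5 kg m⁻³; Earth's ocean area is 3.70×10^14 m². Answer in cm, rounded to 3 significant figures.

Svalund: 0.41 × 1.54×10^14 m³ × (901/998.5) = 5.697×10^13 m³ of water.
Teseg: 0.41 × 506 Gt = 2.075×10^14 kg; dividing by ρ_w = 998.5 kg m⁻³ gives 2.078×10^11 m³ of water.
Ardik: 0.41 × 5370 Gt = 2.202×10^15 kg; dividing by ρ_w = 998.5 kg m⁻³ gives 2.205×10^12 m³ of water.
Total added water ≈ 5.939×10^13 m³ over 3.70×10^14 m² → Δh = 0.161 m = 16.1 cm.

≈ 16.1 cm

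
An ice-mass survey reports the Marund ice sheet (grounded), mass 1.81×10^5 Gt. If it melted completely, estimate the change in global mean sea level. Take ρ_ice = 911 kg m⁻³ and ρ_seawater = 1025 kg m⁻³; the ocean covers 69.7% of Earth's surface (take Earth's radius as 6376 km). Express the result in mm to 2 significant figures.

≈ 500 mm

Marund: 1.81×10^5 Gt = 1.810×10^17 kg; dividing by ρ_w = 1025 kg m⁻³ gives 1.766×10^14 m³ of water.
Spread over 3.56×10^14 m² of ocean, Δh = 1.766×10^14 / 3.56×10^14 = 0.496 m = 500 mm.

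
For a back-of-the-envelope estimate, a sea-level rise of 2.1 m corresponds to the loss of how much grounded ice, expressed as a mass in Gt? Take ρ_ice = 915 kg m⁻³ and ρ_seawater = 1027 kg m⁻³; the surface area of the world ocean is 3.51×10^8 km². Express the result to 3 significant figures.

≈ 7.57×10^5 Gt

Required water volume = Δh × A = 2.1 m × 3.51×10^14 m² = 7.371×10^14 m³.
ρ_w = 1027 kg m⁻³, so the mass of water = 7.371×10^14 m³ × 1027 kg m⁻³ = 7.570×10^17 kg = 7.57×10^5 Gt (and the same mass of ice, by conservation).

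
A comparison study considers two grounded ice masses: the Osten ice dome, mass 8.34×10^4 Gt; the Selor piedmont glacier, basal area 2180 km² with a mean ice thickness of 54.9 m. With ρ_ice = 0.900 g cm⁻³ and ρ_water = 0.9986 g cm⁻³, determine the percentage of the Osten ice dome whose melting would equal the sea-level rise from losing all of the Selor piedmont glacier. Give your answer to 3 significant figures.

≈ 0.129 %

Equal sea-level rise means equal mass of meltwater, i.e. equal mass of ice lost.
Ice mass of Selor: 1.077×10^14 kg; ice mass of Osten: 8.340×10^16 kg.
Fraction required = 1.077×10^14 / 8.340×10^16 = 1.29×10^-3 → 0.129 %.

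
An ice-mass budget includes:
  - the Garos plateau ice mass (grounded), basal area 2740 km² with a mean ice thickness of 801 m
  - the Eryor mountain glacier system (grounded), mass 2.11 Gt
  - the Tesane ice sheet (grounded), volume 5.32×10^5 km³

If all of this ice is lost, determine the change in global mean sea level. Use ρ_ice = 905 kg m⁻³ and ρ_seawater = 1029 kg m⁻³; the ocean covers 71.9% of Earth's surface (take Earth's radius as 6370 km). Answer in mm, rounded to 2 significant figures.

Garos: ice volume = 2740 km² × 801 m = 2195 km³; 2195 × (905/1029) = 1930 km³ of water.
Eryor: 2.11 Gt = 2.110×10^12 kg; dividing by ρ_w = 1029 kg m⁻³ gives 2.051×10^9 m³ of water.
Tesane: 5.32×10^5 km³ × (905/1029) = 4.679×10^5 km³ of water.
Total added water ≈ 4.698×10^14 m³ over 3.67×10^14 m² → Δh = 1.28 m = 1300 mm.

≈ 1300 mm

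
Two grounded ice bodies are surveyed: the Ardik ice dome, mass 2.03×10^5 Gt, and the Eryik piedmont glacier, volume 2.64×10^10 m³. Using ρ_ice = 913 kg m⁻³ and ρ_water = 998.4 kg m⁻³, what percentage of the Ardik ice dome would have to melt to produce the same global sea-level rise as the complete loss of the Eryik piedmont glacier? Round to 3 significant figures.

≈ 0.0119 %

Equal sea-level rise means equal mass of meltwater, i.e. equal mass of ice lost.
Ice mass of Eryik: 2.410×10^13 kg; ice mass of Ardik: 2.030×10^17 kg.
Fraction required = 2.410×10^13 / 2.030×10^17 = 1.19×10^-4 → 0.0119 %.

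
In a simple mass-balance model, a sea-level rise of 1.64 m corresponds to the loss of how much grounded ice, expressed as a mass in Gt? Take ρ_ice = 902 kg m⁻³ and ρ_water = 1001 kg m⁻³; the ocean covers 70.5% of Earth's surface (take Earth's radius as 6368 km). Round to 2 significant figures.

≈ 5.9×10^5 Gt

Required water volume = Δh × A = 1.64 m × 3.59×10^14 m² = 5.892×10^14 m³.
ρ_w = 1001 kg m⁻³, so the mass of water = 5.892×10^14 m³ × 1001 kg m⁻³ = 5.898×10^17 kg = 5.9×10^5 Gt (and the same mass of ice, by conservation).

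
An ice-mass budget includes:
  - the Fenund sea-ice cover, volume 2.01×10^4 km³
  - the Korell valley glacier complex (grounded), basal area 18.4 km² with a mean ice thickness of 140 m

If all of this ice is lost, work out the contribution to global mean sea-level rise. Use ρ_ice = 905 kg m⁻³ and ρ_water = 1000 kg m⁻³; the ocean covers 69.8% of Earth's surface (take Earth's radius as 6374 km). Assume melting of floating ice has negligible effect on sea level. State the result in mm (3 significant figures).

The Fenund sea-ice cover is floating and already displaces its own weight of water, so its melt adds essentially nothing to sea level.
Korell: ice volume = 18.4 km² × 140 m = 2.576 km³; 2.576 × (905/1000) = 2.331 km³ of water.
Total added water ≈ 2.331×10^9 m³ over 3.56×10^14 m² → Δh = 6.54×10^-6 m = 6.54×10^-3 mm.

≈ 6.54×10^-3 mm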